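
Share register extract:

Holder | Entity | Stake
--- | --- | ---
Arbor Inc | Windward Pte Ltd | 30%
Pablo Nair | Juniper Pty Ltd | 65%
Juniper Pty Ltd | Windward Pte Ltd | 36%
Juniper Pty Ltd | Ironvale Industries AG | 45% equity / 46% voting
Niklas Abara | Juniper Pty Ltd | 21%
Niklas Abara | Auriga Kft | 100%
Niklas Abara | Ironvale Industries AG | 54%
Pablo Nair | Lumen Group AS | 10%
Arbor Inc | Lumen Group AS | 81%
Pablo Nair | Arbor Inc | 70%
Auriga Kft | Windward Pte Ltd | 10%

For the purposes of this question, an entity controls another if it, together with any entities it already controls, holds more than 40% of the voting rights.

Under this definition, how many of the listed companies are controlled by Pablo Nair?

5

Pablo holds 65% of Juniper, so Pablo controls Juniper.
Pablo holds 70% of Arbor, so Pablo controls Arbor.
Arbor and Pablo together hold 81% + 10% = 91% of Lumen, so Pablo controls Lumen.
Juniper holds 46% of Ironvale, so Pablo controls Ironvale.
Arbor and Juniper together hold 30% + 36% = 66% of Windward, so Pablo controls Windward.
No other company's threshold is met.
Pablo controls 5 companies.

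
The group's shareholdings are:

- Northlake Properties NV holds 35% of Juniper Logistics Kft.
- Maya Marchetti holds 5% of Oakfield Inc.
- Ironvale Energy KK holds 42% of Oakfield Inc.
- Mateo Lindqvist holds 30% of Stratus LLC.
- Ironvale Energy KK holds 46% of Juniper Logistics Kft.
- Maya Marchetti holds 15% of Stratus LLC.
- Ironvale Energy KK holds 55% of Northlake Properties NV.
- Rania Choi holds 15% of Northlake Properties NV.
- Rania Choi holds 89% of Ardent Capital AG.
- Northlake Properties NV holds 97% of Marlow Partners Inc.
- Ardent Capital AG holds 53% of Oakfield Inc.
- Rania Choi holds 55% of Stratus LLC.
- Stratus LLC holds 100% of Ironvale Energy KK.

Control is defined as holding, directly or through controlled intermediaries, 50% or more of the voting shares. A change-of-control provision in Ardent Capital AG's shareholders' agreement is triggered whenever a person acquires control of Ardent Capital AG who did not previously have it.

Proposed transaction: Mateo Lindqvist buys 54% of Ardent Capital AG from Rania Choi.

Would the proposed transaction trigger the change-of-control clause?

The purchase adds only to Mateo's holdings (Rania's stake shrinks), so Mateo is the only person who could newly come to control Ardent.
Mateo's largest direct stake is 30% in Stratus, which does not meet the threshold, so Mateo controls no company.
Neither Mateo nor any entity Mateo controls holds any voting interest in Ardent.
So before the transaction, Mateo does not control Ardent.
After the purchase, Mateo holds 54% of Ardent directly, and Rania's stake falls to 35%.
Mateo holds 54% of Ardent, so Mateo controls Ardent.
Mateo did not control Ardent before and does after, so the clause is triggered.

Yes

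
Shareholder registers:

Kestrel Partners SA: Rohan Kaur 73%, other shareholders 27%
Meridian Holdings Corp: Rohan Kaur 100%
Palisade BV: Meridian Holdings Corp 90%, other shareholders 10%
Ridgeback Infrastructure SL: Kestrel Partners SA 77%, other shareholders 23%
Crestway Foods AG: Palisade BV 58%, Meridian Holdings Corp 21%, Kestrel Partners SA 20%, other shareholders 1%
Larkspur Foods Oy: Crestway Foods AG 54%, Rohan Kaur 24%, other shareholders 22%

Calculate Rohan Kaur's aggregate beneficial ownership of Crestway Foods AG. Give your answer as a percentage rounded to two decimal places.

87.80%

Rohan reaches Crestway along 3 paths.
Via Meridian → Palisade: 100% × 90% × 58% = 52.2%.
Via Meridian: 100% × 21% = 21%.
Via Kestrel: 73% × 20% = 14.6%.
Total: 52.2% + 21% + 14.6% = 87.8%.
Rounded: 87.80%.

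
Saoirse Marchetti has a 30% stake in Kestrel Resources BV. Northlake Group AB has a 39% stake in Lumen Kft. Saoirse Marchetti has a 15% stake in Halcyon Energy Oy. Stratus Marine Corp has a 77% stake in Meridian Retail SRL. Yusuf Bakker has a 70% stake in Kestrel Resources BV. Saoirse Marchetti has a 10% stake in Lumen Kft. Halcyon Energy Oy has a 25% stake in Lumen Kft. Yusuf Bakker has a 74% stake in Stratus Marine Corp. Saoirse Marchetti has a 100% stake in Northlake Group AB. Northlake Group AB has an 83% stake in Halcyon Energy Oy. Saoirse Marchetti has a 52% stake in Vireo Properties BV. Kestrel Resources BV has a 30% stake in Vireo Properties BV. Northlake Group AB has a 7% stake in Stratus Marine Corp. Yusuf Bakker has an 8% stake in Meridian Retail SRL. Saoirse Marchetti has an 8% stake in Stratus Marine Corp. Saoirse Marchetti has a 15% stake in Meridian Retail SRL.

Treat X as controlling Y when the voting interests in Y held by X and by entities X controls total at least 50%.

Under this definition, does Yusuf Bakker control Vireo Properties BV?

Yusuf holds 74% of Stratus, so Yusuf controls Stratus.
Yusuf holds 70% of Kestrel, so Yusuf controls Kestrel.
Yusuf and Stratus together hold 8% + 77% = 85% of Meridian, so Yusuf controls Meridian.
In Vireo, Yusuf's side holds only 30%, not ≥ 50%.
So Yusuf does not control Vireo.

No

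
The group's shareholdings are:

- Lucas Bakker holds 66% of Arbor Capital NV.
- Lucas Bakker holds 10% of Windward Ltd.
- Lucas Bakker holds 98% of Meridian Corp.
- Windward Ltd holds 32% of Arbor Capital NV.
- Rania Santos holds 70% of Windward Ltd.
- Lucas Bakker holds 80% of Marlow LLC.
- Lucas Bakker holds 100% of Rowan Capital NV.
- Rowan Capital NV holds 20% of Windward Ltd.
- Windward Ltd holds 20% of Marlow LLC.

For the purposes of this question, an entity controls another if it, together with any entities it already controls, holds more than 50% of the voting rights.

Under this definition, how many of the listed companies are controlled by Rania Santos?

Rania holds 70% of Windward, so Rania controls Windward.
No other company's threshold is met.
Rania controls 1 company.

1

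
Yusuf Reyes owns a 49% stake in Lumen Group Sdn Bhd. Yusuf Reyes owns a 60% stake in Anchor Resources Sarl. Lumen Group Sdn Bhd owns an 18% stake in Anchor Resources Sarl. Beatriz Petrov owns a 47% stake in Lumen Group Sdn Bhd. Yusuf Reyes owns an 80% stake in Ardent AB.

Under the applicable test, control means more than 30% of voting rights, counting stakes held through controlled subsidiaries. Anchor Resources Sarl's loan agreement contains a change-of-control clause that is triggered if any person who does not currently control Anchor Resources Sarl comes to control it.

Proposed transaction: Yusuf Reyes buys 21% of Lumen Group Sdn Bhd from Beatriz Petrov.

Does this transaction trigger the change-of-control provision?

No

The purchase adds only to Yusuf's holdings (Beatriz's stake shrinks), so Yusuf is the only person who could newly come to control Anchor.
Yusuf holds 49% of Lumen, so Yusuf controls Lumen.
Yusuf and Lumen together hold 60% + 18% = 78% of Anchor, so Yusuf controls Anchor.
So Yusuf already controls Anchor before the transaction.
After the purchase, Yusuf's direct stake in Lumen rises to 49% + 21% = 70%, and Beatriz's stake falls to 26%.
Yusuf controlled Anchor already, so this is not a new person acquiring control; every other person's position is unchanged or reduced.
No new person acquires control, so the clause is not triggered.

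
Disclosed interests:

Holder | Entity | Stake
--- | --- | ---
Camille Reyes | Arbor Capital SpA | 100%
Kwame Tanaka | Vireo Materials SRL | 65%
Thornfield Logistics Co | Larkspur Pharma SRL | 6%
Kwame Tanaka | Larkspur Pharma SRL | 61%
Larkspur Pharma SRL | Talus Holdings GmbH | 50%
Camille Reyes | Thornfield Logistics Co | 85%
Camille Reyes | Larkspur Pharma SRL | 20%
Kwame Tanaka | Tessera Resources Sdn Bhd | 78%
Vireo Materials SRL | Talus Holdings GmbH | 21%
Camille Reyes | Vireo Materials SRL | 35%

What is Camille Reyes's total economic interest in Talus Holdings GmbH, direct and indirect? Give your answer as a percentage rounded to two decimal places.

Camille reaches Talus along 3 paths.
Via Thornfield → Larkspur: 85% × 6% × 50% = 2.55%.
Via Larkspur: 20% × 50% = 10%.
Via Vireo: 35% × 21% = 7.35%.
Total: 2.55% + 10% + 7.35% = 19.9%.
Rounded: 19.90%.

19.90%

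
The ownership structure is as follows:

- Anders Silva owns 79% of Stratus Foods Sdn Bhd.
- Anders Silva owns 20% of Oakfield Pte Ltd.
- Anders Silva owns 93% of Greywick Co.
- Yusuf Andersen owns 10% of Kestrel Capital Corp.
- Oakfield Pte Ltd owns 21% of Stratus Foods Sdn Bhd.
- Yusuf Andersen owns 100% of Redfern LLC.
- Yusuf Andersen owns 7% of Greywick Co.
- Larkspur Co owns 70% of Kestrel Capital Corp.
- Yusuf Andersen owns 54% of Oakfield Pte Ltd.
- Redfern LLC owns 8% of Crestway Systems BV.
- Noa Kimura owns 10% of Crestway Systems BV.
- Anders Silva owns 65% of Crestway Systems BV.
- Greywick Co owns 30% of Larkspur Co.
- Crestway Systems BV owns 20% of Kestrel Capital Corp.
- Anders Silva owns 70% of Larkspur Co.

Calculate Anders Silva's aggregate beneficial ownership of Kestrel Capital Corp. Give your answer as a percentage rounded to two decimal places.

81.53%

Anders reaches Kestrel along 3 paths.
Via Greywick → Larkspur: 93% × 30% × 70% = 19.53%.
Via Larkspur: 70% × 70% = 49%.
Via Crestway: 65% × 20% = 13%.
Total: 19.53% + 49% + 13% = 81.53%.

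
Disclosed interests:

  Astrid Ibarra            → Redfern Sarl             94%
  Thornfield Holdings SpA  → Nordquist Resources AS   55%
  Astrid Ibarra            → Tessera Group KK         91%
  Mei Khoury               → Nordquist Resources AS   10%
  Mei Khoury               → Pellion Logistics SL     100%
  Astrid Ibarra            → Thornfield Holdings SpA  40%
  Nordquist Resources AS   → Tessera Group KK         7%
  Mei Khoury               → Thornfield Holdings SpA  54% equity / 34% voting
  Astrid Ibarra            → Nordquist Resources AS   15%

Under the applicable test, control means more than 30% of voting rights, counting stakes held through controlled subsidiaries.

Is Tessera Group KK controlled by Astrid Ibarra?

Yes

Astrid holds 40% of Thornfield, so Astrid controls Thornfield.
Astrid and Thornfield together hold 15% + 55% = 70% of Nordquist, so Astrid controls Nordquist.
Astrid and Nordquist together hold 91% + 7% = 98% of Tessera, so Astrid controls Tessera.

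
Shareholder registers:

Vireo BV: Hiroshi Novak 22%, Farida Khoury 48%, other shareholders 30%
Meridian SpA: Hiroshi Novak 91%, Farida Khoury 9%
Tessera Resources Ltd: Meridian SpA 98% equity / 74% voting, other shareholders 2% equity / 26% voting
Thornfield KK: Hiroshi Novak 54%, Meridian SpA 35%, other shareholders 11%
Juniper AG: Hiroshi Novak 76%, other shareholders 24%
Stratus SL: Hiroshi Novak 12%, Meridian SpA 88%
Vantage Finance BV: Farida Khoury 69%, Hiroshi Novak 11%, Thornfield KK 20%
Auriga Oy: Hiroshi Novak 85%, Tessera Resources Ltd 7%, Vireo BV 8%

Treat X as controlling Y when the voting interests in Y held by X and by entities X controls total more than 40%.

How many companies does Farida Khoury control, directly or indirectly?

Farida holds 48% of Vireo, so Farida controls Vireo.
Farida holds 69% of Vantage, so Farida controls Vantage.
No other company's threshold is met.
Farida controls 2 companies.

2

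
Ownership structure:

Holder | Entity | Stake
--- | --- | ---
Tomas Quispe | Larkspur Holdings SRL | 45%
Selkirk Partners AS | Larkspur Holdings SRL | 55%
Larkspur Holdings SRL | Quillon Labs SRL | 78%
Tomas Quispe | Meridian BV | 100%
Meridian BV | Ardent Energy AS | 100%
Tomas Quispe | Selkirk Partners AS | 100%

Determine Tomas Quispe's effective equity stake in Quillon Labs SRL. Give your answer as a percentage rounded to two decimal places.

78.00%

Tomas reaches Quillon along 2 paths.
Via Larkspur: 45% × 78% = 35.1%.
Via Selkirk → Larkspur: 100% × 55% × 78% = 42.9%.
Total: 35.1% + 42.9% = 78%.
Rounded: 78.00%.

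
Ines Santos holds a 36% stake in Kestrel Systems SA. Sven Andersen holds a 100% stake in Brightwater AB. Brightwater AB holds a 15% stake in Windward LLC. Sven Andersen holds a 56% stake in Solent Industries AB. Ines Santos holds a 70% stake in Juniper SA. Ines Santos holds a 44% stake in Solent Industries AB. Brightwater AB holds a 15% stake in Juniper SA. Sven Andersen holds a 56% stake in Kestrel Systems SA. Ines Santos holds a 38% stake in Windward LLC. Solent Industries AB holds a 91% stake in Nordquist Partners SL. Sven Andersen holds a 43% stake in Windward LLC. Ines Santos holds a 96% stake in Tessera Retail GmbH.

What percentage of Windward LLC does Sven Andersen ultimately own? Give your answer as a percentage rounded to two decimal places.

Sven reaches Windward along 2 paths.
Direct stake: 43% = 43%.
Via Brightwater: 100% × 15% = 15%.
Total: 43% + 15% = 58%.
Rounded: 58.00%.

58.00%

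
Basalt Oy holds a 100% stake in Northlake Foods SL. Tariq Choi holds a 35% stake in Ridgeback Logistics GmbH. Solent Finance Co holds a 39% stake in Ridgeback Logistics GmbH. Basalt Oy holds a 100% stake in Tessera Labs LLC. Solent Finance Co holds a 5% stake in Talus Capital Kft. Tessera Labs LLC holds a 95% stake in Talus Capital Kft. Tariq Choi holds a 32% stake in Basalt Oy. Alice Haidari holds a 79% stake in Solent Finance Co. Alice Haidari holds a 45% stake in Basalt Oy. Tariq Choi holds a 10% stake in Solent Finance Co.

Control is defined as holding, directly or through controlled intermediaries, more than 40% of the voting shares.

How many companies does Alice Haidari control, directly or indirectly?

Alice holds 45% of Basalt, so Alice controls Basalt.
Basalt holds 100% of Tessera, so Alice controls Tessera.
Alice holds 79% of Solent, so Alice controls Solent.
Solent and Tessera together hold 5% + 95% = 100% of Talus, so Alice controls Talus.
Basalt holds 100% of Northlake, so Alice controls Northlake.
No other company's threshold is met.
Alice controls 5 companies.

5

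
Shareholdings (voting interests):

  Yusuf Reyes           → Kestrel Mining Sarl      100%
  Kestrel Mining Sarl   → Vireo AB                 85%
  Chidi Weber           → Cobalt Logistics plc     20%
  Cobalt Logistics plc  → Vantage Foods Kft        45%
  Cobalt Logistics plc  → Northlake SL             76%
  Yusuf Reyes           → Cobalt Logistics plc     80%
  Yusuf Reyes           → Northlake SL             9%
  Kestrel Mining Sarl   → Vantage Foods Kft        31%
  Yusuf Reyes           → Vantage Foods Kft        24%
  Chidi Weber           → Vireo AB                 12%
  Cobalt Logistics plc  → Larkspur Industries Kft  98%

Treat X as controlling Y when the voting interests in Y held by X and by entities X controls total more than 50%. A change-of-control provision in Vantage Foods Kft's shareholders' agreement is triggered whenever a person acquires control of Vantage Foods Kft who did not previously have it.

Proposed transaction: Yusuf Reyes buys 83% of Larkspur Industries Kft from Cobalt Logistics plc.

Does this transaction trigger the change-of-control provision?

No

The purchase adds only to Yusuf's holdings (Cobalt's stake shrinks), so Yusuf is the only person who could newly come to control Vantage.
Yusuf holds 80% of Cobalt, so Yusuf controls Cobalt.
Yusuf holds 100% of Kestrel, so Yusuf controls Kestrel.
Cobalt and Yusuf and Kestrel together hold 45% + 24% + 31% = 100% of Vantage, so Yusuf controls Vantage.
So Yusuf already controls Vantage before the transaction.
After the purchase, Yusuf holds 83% of Larkspur directly, and Cobalt's stake falls to 15%.
Yusuf controlled Vantage already, so this is not a new person acquiring control; every other person's position is unchanged or reduced.
No new person acquires control, so the clause is not triggered.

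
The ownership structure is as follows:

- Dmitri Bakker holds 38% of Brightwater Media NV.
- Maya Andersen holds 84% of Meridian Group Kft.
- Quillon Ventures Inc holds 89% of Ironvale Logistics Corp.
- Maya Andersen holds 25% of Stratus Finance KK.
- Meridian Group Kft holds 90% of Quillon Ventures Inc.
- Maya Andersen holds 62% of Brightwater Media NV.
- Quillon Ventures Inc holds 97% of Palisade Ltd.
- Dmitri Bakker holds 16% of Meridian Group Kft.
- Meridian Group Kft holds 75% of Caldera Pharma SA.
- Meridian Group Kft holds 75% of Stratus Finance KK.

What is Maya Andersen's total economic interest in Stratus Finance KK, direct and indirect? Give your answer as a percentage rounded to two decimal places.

Maya reaches Stratus along 2 paths.
Direct stake: 25% = 25%.
Via Meridian: 84% × 75% = 63%.
Total: 25% + 63% = 88%.
Rounded: 88.00%.

88.00%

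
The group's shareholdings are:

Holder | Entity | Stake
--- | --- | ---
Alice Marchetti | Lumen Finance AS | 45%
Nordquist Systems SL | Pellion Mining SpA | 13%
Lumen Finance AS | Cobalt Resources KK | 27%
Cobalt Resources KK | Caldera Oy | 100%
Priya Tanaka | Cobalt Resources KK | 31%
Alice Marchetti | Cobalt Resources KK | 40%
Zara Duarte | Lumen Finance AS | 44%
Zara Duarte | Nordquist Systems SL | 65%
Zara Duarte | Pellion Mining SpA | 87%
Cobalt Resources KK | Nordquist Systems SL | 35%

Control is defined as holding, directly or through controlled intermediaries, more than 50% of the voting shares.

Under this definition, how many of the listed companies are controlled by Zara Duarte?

Zara holds 65% of Nordquist, so Zara controls Nordquist.
Zara and Nordquist together hold 87% + 13% = 100% of Pellion, so Zara controls Pellion.
No other company's threshold is met.
Zara controls 2 companies.

2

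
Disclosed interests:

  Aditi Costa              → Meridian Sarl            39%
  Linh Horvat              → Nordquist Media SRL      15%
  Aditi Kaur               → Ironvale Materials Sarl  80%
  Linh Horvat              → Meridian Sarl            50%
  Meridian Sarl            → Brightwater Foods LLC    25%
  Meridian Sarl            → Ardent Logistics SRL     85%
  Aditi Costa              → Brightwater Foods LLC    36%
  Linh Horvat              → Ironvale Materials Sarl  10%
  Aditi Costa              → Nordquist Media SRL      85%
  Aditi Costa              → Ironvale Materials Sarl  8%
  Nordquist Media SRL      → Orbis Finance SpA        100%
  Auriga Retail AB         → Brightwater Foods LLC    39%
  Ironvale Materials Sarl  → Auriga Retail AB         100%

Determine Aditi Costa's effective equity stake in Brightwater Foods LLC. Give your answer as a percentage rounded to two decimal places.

Aditi Costa reaches Brightwater along 3 paths.
Direct stake: 36% = 36%.
Via Meridian: 39% × 25% = 9.75%.
Via Ironvale → Auriga: 8% × 100% × 39% = 3.12%.
Total: 36% + 9.75% + 3.12% = 48.87%.

48.87%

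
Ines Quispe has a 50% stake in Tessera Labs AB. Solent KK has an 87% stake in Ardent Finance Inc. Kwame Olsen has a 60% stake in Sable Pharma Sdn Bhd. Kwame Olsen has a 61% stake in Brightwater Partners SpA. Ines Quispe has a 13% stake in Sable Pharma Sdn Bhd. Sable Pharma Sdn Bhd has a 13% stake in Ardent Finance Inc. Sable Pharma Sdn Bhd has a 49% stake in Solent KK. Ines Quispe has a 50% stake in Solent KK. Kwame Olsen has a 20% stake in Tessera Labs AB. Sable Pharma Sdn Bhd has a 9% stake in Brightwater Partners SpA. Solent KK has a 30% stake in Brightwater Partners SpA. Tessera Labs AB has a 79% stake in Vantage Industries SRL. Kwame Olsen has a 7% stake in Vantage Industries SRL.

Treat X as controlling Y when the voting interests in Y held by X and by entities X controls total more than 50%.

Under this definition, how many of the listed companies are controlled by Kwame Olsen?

2

Kwame holds 60% of Sable, so Kwame controls Sable.
Sable and Kwame together hold 9% + 61% = 70% of Brightwater, so Kwame controls Brightwater.
No other company's threshold is met.
Kwame controls 2 companies.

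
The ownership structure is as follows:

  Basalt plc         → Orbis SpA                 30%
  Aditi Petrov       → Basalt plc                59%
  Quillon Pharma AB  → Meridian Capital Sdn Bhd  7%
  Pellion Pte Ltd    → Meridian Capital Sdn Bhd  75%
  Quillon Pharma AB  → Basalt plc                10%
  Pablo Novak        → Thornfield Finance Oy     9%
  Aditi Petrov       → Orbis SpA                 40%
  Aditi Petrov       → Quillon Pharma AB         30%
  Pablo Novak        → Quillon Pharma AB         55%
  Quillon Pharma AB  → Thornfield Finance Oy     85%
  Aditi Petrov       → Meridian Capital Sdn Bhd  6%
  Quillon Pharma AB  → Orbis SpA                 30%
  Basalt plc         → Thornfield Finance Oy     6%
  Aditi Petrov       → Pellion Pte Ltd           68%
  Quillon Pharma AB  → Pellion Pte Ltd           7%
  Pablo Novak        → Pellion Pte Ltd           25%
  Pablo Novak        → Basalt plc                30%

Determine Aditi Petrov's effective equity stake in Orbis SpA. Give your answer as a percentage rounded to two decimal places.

Aditi reaches Orbis along 4 paths.
Via Quillon: 30% × 30% = 9%.
Direct stake: 40% = 40%.
Via Quillon → Basalt: 30% × 10% × 30% = 0.9%.
Via Basalt: 59% × 30% = 17.7%.
Total: 9% + 40% + 0.9% + 17.7% = 67.6%.
Rounded: 67.60%.

67.60%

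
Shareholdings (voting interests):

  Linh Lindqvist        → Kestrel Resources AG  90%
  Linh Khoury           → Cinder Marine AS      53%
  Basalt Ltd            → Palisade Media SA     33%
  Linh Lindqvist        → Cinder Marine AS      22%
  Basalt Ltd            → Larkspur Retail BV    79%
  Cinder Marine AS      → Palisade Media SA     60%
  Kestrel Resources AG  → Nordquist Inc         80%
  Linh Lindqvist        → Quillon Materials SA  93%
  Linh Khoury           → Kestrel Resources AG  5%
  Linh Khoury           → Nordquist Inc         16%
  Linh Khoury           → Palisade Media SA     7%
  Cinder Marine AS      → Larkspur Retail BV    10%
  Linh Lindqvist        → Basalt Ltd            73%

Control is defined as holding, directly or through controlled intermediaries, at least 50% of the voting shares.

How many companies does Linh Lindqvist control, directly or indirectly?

5

Linh Lindqvist holds 90% of Kestrel, so Linh Lindqvist controls Kestrel.
Linh Lindqvist holds 73% of Basalt, so Linh Lindqvist controls Basalt.
Linh Lindqvist holds 93% of Quillon, so Linh Lindqvist controls Quillon.
Basalt holds 79% of Larkspur, so Linh Lindqvist controls Larkspur.
Kestrel holds 80% of Nordquist, so Linh Lindqvist controls Nordquist.
No other company's threshold is met.
Linh Lindqvist controls 5 companies.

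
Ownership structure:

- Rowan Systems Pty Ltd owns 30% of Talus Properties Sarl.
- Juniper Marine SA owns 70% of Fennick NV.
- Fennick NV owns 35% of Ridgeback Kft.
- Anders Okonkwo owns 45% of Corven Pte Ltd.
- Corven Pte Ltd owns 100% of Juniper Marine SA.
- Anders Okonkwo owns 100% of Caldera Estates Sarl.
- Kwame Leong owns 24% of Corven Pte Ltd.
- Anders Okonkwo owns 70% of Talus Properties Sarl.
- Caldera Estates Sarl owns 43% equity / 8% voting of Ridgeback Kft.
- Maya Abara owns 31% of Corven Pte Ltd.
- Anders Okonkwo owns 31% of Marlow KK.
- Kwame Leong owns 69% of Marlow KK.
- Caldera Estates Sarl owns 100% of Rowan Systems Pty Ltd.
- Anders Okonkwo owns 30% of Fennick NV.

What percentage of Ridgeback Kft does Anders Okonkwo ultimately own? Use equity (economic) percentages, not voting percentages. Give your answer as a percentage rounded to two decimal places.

Anders reaches Ridgeback along 3 paths.
Via Caldera: 100% × 43% = 43%.
Via Corven → Juniper → Fennick: 45% × 100% × 70% × 35% = 11.025%.
Via Fennick: 30% × 35% = 10.5%.
Total: 43% + 11.025% + 10.5% = 64.525%.
Rounded: 64.53%.

64.53%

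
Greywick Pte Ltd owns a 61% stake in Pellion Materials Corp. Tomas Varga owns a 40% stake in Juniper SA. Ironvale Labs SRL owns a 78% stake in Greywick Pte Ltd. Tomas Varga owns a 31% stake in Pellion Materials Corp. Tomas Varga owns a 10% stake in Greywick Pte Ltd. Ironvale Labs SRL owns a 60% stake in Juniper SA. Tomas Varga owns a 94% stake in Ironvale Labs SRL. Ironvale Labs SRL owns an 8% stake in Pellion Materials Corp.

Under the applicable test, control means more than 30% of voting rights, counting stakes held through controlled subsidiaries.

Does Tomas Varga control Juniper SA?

Yes

Tomas holds 94% of Ironvale, so Tomas controls Ironvale.
Ironvale and Tomas together hold 60% + 40% = 100% of Juniper, so Tomas controls Juniper.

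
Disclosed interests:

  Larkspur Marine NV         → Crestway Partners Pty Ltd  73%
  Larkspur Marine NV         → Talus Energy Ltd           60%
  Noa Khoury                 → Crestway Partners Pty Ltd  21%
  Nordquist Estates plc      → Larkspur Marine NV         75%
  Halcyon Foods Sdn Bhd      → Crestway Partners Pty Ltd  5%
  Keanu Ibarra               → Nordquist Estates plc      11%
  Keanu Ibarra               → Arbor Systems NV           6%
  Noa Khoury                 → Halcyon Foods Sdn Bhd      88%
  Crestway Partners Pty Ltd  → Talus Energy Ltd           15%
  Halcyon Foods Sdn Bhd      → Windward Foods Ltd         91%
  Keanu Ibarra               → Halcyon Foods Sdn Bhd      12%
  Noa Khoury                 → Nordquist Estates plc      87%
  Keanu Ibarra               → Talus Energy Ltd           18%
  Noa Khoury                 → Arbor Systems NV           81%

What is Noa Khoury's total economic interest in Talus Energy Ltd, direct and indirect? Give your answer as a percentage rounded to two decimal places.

50.10%

Noa reaches Talus along 4 paths.
Via Nordquist → Larkspur → Crestway: 87% × 75% × 73% × 15% = 7.144875%.
Via Crestway: 21% × 15% = 3.15%.
Via Halcyon → Crestway: 88% × 5% × 15% = 0.66%.
Via Nordquist → Larkspur: 87% × 75% × 60% = 39.15%.
Total: 7.144875% + 3.15% + 0.66% + 39.15% = 50.104875%.
Rounded: 50.10%.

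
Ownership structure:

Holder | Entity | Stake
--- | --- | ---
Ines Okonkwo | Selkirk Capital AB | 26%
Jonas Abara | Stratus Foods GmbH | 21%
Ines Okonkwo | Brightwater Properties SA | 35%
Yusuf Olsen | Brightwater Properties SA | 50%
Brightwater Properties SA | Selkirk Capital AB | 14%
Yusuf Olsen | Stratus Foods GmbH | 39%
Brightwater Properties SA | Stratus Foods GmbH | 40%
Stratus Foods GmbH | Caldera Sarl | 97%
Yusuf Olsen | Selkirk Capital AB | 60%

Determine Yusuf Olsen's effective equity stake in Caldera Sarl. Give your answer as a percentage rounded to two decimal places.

57.23%

Yusuf reaches Caldera along 2 paths.
Via Brightwater → Stratus: 50% × 40% × 97% = 19.4%.
Via Stratus: 39% × 97% = 37.83%.
Total: 19.4% + 37.83% = 57.23%.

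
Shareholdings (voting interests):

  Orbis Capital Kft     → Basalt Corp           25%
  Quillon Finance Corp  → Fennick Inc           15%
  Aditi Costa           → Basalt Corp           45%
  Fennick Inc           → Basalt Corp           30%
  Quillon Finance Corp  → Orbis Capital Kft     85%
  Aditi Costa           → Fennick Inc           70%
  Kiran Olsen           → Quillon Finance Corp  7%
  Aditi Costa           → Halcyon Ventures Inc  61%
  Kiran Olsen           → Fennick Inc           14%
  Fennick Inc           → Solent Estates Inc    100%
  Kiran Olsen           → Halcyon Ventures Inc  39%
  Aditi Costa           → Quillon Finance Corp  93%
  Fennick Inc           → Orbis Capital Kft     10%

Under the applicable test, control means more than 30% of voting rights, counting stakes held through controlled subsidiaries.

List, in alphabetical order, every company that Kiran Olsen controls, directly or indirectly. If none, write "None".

Halcyon Ventures Inc

Kiran holds 39% of Halcyon, so Kiran controls Halcyon.
No other company's threshold is met.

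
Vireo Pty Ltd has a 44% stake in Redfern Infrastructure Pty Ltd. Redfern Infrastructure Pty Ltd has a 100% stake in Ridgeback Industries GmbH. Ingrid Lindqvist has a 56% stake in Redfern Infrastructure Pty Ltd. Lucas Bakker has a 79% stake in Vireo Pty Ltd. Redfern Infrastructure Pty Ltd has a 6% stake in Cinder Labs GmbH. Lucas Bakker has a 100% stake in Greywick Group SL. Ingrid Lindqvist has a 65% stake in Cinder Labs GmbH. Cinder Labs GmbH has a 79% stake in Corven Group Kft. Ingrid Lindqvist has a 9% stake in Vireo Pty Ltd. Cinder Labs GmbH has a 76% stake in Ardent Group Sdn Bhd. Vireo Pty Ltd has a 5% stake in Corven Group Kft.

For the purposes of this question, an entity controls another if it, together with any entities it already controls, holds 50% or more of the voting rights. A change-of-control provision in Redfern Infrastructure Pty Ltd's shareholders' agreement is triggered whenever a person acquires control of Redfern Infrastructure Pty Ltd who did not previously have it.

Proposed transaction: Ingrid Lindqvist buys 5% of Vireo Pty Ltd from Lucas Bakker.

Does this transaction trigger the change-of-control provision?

The purchase adds only to Ingrid's holdings (Lucas's stake shrinks), so Ingrid is the only person who could newly come to control Redfern.
Ingrid holds 56% of Redfern, so Ingrid controls Redfern.
So Ingrid already controls Redfern before the transaction.
After the purchase, Ingrid's direct stake in Vireo rises to 9% + 5% = 14%, and Lucas's stake falls to 74%.
Ingrid controlled Redfern already, so this is not a new person acquiring control; every other person's position is unchanged or reduced.
No new person acquires control, so the clause is not triggered.

No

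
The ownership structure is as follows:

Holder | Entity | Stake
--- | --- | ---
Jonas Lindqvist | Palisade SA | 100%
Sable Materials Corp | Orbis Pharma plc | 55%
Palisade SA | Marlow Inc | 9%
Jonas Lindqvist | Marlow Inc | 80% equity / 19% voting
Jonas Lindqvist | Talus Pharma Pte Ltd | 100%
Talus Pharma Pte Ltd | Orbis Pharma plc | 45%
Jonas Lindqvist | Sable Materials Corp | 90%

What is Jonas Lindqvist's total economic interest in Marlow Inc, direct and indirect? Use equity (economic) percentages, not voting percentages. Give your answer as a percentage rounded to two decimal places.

89.00%

Jonas reaches Marlow along 2 paths.
Direct stake: 80% = 80%.
Via Palisade: 100% × 9% = 9%.
Total: 80% + 9% = 89%.
Rounded: 89.00%.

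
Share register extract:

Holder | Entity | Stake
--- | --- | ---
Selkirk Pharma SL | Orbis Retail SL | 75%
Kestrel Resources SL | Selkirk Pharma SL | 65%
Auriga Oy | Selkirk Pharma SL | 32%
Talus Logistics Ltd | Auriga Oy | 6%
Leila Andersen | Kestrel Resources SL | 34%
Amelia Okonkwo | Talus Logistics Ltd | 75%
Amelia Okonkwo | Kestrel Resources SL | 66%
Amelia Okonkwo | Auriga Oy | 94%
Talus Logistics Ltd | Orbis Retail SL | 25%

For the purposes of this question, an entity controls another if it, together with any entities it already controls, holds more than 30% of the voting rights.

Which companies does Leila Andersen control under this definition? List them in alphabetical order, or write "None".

Kestrel Resources SL, Orbis Retail SL, Selkirk Pharma SL

Leila holds 34% of Kestrel, so Leila controls Kestrel.
Kestrel holds 65% of Selkirk, so Leila controls Selkirk.
Selkirk holds 75% of Orbis, so Leila controls Orbis.
No other company's threshold is met.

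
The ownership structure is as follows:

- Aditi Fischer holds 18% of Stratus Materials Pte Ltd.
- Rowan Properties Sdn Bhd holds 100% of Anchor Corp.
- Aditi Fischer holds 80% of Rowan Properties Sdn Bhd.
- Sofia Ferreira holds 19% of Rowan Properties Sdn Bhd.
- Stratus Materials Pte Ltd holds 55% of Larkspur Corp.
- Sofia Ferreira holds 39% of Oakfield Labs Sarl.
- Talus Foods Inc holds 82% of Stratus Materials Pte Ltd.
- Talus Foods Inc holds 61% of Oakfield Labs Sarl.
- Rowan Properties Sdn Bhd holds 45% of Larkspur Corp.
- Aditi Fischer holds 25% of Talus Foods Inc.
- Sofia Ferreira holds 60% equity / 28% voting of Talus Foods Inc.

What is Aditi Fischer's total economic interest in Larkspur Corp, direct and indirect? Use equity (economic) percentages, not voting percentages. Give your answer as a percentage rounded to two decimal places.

57.18%

Aditi reaches Larkspur along 3 paths.
Via Rowan: 80% × 45% = 36%.
Via Talus → Stratus: 25% × 82% × 55% = 11.275%.
Via Stratus: 18% × 55% = 9.9%.
Total: 36% + 11.275% + 9.9% = 57.175%.
Rounded: 57.18%.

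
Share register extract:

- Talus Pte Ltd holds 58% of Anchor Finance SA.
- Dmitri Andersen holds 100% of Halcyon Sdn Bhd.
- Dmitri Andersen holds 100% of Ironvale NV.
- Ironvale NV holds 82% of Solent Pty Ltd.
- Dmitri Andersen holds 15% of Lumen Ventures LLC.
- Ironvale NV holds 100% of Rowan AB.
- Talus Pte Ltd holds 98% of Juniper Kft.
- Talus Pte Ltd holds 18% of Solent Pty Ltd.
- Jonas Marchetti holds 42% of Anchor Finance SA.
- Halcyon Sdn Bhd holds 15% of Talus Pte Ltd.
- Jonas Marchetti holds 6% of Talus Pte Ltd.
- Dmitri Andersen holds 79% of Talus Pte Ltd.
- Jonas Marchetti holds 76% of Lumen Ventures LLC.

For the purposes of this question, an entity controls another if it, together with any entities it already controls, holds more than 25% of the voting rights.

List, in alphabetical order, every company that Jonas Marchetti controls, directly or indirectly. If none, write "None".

Jonas holds 42% of Anchor, so Jonas controls Anchor.
Jonas holds 76% of Lumen, so Jonas controls Lumen.
No other company's threshold is met.

Anchor Finance SA, Lumen Ventures LLC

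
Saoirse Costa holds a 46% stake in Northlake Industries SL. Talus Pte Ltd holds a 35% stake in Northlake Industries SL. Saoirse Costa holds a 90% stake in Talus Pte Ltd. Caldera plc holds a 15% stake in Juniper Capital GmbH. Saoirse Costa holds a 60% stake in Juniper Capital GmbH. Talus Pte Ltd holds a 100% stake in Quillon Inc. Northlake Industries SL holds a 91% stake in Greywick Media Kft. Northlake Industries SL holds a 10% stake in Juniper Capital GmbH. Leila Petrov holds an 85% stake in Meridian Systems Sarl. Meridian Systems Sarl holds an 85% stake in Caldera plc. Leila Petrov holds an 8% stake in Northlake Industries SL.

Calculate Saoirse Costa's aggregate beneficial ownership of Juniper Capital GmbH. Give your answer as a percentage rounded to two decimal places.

67.75%

Saoirse reaches Juniper along 3 paths.
Direct stake: 60% = 60%.
Via Talus → Northlake: 90% × 35% × 10% = 3.15%.
Via Northlake: 46% × 10% = 4.6%.
Total: 60% + 3.15% + 4.6% = 67.75%.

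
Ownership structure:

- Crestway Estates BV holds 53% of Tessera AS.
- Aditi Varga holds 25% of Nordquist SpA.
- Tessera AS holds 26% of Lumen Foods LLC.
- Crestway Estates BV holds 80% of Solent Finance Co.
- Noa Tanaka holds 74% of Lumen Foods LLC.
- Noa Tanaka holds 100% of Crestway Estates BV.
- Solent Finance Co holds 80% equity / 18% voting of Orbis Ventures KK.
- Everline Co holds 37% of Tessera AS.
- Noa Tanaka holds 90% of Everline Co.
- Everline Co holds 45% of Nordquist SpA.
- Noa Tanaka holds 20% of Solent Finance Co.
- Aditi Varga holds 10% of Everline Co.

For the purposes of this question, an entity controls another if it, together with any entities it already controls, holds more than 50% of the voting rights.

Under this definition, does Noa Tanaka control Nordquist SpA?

No

Noa holds 100% of Crestway, so Noa controls Crestway.
Noa holds 90% of Everline, so Noa controls Everline.
Noa and Crestway together hold 20% + 80% = 100% of Solent, so Noa controls Solent.
Crestway and Everline together hold 53% + 37% = 90% of Tessera, so Noa controls Tessera.
Noa and Tessera together hold 74% + 26% = 100% of Lumen, so Noa controls Lumen.
In Nordquist, Noa's side holds only 45%, not > 50%.
So Noa does not control Nordquist.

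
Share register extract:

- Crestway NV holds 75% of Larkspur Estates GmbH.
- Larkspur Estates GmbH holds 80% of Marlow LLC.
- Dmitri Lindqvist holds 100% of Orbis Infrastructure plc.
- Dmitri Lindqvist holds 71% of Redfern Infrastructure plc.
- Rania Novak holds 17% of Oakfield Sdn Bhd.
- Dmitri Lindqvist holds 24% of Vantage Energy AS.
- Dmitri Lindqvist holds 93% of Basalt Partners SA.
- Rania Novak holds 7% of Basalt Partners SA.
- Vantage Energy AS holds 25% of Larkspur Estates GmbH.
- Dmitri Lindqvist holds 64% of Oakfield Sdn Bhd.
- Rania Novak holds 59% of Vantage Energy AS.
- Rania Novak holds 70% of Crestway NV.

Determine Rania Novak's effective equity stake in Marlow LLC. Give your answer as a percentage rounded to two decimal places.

53.80%

Rania reaches Marlow along 2 paths.
Via Crestway → Larkspur: 70% × 75% × 80% = 42%.
Via Vantage → Larkspur: 59% × 25% × 80% = 11.8%.
Total: 42% + 11.8% = 53.8%.
Rounded: 53.80%.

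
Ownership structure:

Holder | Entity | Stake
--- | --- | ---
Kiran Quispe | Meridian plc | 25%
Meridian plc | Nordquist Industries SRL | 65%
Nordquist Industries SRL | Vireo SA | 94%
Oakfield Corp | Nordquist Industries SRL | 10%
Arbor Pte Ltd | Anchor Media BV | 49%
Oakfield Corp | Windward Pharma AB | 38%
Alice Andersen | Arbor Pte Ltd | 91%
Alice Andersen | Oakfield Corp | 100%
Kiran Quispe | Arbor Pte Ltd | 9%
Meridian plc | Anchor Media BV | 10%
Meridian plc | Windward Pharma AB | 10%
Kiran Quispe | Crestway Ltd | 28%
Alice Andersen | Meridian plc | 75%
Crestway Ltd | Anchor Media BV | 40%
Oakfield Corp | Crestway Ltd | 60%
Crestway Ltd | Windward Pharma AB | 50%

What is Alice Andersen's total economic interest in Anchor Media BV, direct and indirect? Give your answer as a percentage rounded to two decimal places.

76.09%

Alice reaches Anchor along 3 paths.
Via Meridian: 75% × 10% = 7.5%.
Via Oakfield → Crestway: 100% × 60% × 40% = 24%.
Via Arbor: 91% × 49% = 44.59%.
Total: 7.5% + 24% + 44.59% = 76.09%.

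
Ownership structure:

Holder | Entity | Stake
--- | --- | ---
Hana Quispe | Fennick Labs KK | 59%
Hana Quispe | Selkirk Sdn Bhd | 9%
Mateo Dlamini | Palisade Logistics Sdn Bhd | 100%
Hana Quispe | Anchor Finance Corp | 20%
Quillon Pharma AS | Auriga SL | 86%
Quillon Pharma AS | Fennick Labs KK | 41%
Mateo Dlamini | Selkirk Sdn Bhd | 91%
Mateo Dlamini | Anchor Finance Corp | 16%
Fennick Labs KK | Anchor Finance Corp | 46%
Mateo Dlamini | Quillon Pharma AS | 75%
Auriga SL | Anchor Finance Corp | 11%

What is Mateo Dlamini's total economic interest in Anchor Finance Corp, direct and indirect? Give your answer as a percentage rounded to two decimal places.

37.24%

Mateo reaches Anchor along 3 paths.
Via Quillon → Fennick: 75% × 41% × 46% = 14.145%.
Direct stake: 16% = 16%.
Via Quillon → Auriga: 75% × 86% × 11% = 7.095%.
Total: 14.145% + 16% + 7.095% = 37.24%.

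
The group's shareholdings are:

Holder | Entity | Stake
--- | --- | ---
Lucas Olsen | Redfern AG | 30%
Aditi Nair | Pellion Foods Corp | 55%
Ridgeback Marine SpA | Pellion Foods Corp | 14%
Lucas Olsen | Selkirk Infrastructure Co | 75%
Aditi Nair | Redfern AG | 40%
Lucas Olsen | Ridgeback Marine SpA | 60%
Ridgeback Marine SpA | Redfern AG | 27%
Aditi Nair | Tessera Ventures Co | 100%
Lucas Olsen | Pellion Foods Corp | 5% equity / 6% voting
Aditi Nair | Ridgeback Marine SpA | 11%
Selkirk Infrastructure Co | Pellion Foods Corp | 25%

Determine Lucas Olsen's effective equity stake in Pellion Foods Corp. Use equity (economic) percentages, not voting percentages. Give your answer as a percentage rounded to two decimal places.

32.15%

Lucas reaches Pellion along 3 paths.
Via Selkirk: 75% × 25% = 18.75%.
Via Ridgeback: 60% × 14% = 8.4%.
Direct stake: 5% = 5%.
Total: 18.75% + 8.4% + 5% = 32.15%.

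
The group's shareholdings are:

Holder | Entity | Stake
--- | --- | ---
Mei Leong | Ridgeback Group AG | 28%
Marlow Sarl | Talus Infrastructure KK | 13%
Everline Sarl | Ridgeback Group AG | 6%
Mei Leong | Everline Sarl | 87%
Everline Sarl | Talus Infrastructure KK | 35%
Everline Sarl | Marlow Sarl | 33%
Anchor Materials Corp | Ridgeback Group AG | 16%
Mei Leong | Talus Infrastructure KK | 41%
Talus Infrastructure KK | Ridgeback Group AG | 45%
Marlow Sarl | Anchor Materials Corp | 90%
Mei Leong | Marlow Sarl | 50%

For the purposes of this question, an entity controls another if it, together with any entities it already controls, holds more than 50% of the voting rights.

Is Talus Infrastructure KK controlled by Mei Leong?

Yes

Mei holds 87% of Everline, so Mei controls Everline.
Mei and Everline together hold 50% + 33% = 83% of Marlow, so Mei controls Marlow.
Mei and Everline and Marlow together hold 41% + 35% + 13% = 89% of Talus, so Mei controls Talus.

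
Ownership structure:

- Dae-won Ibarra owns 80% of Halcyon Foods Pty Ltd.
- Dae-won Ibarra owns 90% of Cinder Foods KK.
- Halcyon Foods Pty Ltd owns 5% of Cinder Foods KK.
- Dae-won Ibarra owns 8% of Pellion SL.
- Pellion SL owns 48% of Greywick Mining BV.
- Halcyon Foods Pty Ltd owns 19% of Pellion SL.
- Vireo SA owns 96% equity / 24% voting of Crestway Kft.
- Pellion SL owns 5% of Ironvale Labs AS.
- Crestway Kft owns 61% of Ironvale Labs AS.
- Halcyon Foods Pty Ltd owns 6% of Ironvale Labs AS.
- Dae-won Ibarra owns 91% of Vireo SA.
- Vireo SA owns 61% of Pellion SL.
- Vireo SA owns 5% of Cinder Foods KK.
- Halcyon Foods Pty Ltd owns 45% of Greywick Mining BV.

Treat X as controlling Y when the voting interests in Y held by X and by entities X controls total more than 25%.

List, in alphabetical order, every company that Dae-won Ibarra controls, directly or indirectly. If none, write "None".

Dae-won holds 80% of Halcyon, so Dae-won controls Halcyon.
Dae-won holds 91% of Vireo, so Dae-won controls Vireo.
Halcyon and Vireo and Dae-won together hold 19% + 61% + 8% = 88% of Pellion, so Dae-won controls Pellion.
Dae-won and Vireo and Halcyon together hold 90% + 5% + 5% = 100% of Cinder, so Dae-won controls Cinder.
Pellion and Halcyon together hold 48% + 45% = 93% of Greywick, so Dae-won controls Greywick.
No other company's threshold is met.

Cinder Foods KK, Greywick Mining BV, Halcyon Foods Pty Ltd, Pellion SL, Vireo SA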